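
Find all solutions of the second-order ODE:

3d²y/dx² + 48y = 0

Characteristic equation: 3r² + 48 = 0
Divide by 3: r² + 16 = 0
Roots: r = ±4i (complex conjugates)
General solution: y = C₁cos(4x) + C₂sin(4x)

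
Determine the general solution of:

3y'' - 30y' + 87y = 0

Characteristic equation: 3r² - 30r + 87 = 0
Divide by 3: r² - 10r + 29 = 0
Roots: r = 5 ± 2i (complex conjugates)
General solution: y = e^(5x)(C₁cos(2x) + C₂sin(2x))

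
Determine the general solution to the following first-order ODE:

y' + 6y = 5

Using integrating factor method:

General solution: y = 5/6 + Ce^(-6x)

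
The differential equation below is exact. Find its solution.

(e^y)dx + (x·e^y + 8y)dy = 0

Verify exactness: ∂M/∂y = ∂N/∂x ✓
Find F(x,y) such that ∂F/∂x = M, ∂F/∂y = N
Solution: x·e^y + 4y² = C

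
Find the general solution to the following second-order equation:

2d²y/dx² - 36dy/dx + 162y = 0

Characteristic equation: 2r² - 36r + 162 = 0
Divide by 2: r² - 18r + 81 = 0
Factored: (r - 9)² = 0
Repeated root: r = 9
General solution: y = (C₁ + C₂x)e^(9x)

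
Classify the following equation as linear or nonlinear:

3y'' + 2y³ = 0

Nonlinear (y³ term)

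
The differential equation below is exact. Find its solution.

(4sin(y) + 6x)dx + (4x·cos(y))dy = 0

Verify exactness: ∂M/∂y = ∂N/∂x ✓
Find F(x,y) such that ∂F/∂x = M, ∂F/∂y = N
Solution: 4x·sin(y) + 3x² = C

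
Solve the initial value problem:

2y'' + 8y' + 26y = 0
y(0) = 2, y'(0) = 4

General solution: y = e^(-2x)(C₁cos(3x) + C₂sin(3x))
Complex roots r = -2 ± 3i
Applying ICs: C₁ = 2, C₂ = 8/3
Particular solution: y = e^(-2x)(2cos(3x) + (8/3)sin(3x))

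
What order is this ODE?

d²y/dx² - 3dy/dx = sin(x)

The order is 2 (highest derivative is of order 2).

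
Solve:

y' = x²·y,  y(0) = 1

General solution: y = Ce^(x³/3)
Applying IC y(0) = 1:
Particular solution: y = e^(x³/3)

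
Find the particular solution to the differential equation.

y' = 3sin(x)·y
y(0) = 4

General solution: y = Ce^(-3cos(x))
Applying IC y(0) = 4:
Particular solution: y = 4e^(3(1-cos(x)))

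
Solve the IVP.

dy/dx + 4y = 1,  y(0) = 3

General solution: y = 1/4 + Ce^(-4x)
Applying y(0) = 3: C = 3 - 1/4 = 11/4
Particular solution: y = 1/4 + (11/4)e^(-4x)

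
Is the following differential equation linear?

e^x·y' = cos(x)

Yes. Linear (y and its derivatives appear to the first power only, no products of y terms)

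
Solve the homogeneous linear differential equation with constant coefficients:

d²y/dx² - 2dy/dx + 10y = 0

Characteristic equation: r² - 2r + 10 = 0
Roots: r = 1 ± 3i (complex conjugates)
General solution: y = e^x(C₁cos(3x) + C₂sin(3x))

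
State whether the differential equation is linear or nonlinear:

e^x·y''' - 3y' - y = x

Linear (y and its derivatives appear to the first power only, no products of y terms)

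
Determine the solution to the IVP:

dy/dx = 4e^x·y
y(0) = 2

General solution: y = Ce^(4e^x)
Applying IC y(0) = 2:
Particular solution: y = 2e^(4(e^x - 1))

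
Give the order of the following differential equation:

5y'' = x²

The order is 2 (highest derivative is of order 2).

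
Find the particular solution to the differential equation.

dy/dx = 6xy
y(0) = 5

General solution: y = Ce^(3x²)
Applying IC y(0) = 5:
Particular solution: y = 5e^(3x²)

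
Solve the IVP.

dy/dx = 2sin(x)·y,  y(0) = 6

General solution: y = Ce^(-2cos(x))
Applying IC y(0) = 6:
Particular solution: y = 6e^(2(1-cos(x)))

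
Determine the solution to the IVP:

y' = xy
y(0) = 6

General solution: y = Ce^(x²/2)
Applying IC y(0) = 6:
Particular solution: y = 6e^(x²/2)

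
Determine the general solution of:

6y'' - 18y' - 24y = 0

Characteristic equation: 6r² - 18r - 24 = 0
Divide by 6: r² - 3r - 4 = 0
Roots: r = 4, -1 (distinct real)
General solution: y = C₁e^(4x) + C₂e^(-x)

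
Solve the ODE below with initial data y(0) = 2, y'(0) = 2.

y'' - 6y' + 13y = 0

General solution: y = e^(3x)(C₁cos(2x) + C₂sin(2x))
Complex roots r = 3 ± 2i
Applying ICs: C₁ = 2, C₂ = -2
Particular solution: y = e^(3x)(2cos(2x) - 2sin(2x))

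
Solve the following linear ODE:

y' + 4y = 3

Using integrating factor method:

General solution: y = 3/4 + Ce^(-4x)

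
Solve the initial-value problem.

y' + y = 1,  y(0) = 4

General solution: y = 1 + Ce^(-x)
Applying y(0) = 4: C = 4 - 1 = 3
Particular solution: y = 1 + 3e^(-x)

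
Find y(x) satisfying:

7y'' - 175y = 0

Characteristic equation: 7r² - 175 = 0
Divide by 7: r² - 25 = 0
Roots: r = 5, -5 (distinct real)
General solution: y = C₁e^(5x) + C₂e^(-5x)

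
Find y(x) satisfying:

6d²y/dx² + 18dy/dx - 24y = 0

Characteristic equation: 6r² + 18r - 24 = 0
Divide by 6: r² + 3r - 4 = 0
Roots: r = 1, -4 (distinct real)
General solution: y = C₁e^x + C₂e^(-4x)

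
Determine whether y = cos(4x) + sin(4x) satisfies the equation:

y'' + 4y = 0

Verification:
y'' = -16cos(4x) - 16sin(4x)
y'' + 4y ≠ 0 (frequency mismatch: got 16 instead of 4)

No, it is not a solution.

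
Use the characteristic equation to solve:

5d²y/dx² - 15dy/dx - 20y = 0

Characteristic equation: 5r² - 15r - 20 = 0
Divide by 5: r² - 3r - 4 = 0
Roots: r = 4, -1 (distinct real)
General solution: y = C₁e^(4x) + C₂e^(-x)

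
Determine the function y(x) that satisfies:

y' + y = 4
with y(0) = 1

General solution: y = 4 + Ce^(-x)
Applying y(0) = 1: C = 1 - 4 = -3
Particular solution: y = 4 - 3e^(-x)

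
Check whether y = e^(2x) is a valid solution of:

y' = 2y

Verification:
y = e^(2x)
y' = 2e^(2x)
2y = 2e^(2x)
y' = 2y ✓

Yes, it is a solution.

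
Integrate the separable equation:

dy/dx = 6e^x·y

Separating variables and integrating:
ln|y| = 6e^x + C

General solution: y = Ce^(6e^x)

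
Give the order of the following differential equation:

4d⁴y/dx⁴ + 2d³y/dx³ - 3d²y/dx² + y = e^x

The order is 4 (highest derivative is of order 4).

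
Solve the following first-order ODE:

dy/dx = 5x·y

Separating variables and integrating:
ln|y| = 5x^2/2 + C

General solution: y = Ce^(5x^2/2)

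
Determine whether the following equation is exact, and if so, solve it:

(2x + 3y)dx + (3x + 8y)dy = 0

Verify exactness: ∂M/∂y = ∂N/∂x ✓
Find F(x,y) such that ∂F/∂x = M, ∂F/∂y = N
Solution: x² + 3xy + 4y² = C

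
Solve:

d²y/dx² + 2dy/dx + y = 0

Characteristic equation: r² + 2r + 1 = 0
Factored: (r + 1)² = 0
Repeated root: r = -1
General solution: y = (C₁ + C₂x)e^(-x)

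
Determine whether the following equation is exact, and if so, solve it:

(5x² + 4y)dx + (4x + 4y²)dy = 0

Verify exactness: ∂M/∂y = ∂N/∂x ✓
Find F(x,y) such that ∂F/∂x = M, ∂F/∂y = N
Solution: 5x³/3 + 4xy + 4y³/3 = C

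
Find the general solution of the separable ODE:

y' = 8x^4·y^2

Separating variables and integrating:
-1/y = 8x^5/5 + C

General solution: y^-1 = (-8/5)x^5 + C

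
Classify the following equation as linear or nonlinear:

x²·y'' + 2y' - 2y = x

Linear (y and its derivatives appear to the first power only, no products of y terms)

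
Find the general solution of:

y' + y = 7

Using integrating factor method:

General solution: y = 7 + Ce^(-x)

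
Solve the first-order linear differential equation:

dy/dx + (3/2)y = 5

Using integrating factor method:

General solution: y = 10/3 + Ce^(-3x/2)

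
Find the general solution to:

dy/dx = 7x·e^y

Separating variables and integrating:
-e^(-y) = 7x²/2 + C

General solution: y = -ln(C - 7x²/2)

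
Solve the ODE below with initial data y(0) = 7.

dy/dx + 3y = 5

General solution: y = 5/3 + Ce^(-3x)
Applying y(0) = 7: C = 7 - 5/3 = 16/3
Particular solution: y = 5/3 + (16/3)e^(-3x)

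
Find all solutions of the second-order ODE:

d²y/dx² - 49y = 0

Characteristic equation: r² - 49 = 0
Roots: r = 7, -7 (distinct real)
General solution: y = C₁e^(7x) + C₂e^(-7x)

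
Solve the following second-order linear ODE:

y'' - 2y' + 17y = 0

Characteristic equation: r² - 2r + 17 = 0
Roots: r = 1 ± 4i (complex conjugates)
General solution: y = e^x(C₁cos(4x) + C₂sin(4x))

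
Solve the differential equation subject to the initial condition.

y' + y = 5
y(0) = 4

General solution: y = 5 + Ce^(-x)
Applying y(0) = 4: C = 4 - 5 = -1
Particular solution: y = 5 - e^(-x)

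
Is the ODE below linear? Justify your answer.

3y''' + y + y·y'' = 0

No. Nonlinear (y·y'' term)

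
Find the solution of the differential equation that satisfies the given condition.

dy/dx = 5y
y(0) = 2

General solution: y = Ce^(5x)
Applying IC y(0) = 2:
Particular solution: y = 2e^(5x)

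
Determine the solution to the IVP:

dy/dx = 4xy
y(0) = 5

General solution: y = Ce^(2x²)
Applying IC y(0) = 5:
Particular solution: y = 5e^(2x²)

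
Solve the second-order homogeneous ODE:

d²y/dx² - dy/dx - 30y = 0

Characteristic equation: r² - r - 30 = 0
Roots: r = 6, -5 (distinct real)
General solution: y = C₁e^(6x) + C₂e^(-5x)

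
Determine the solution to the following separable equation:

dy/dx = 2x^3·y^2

Separating variables and integrating:
-1/y = x^4/2 + C

General solution: y^-1 = (-1/2)x^4 + C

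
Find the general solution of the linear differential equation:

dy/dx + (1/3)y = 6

Using integrating factor method:

General solution: y = 18 + Ce^(-x/3)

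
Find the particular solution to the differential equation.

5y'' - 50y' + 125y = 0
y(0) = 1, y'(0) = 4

General solution: y = (C₁ + C₂x)e^(5x)
Repeated root r = 5
Applying ICs: C₁ = 1, C₂ = -1
Particular solution: y = (1 - x)e^(5x)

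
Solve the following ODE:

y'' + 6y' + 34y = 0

Characteristic equation: r² + 6r + 34 = 0
Roots: r = -3 ± 5i (complex conjugates)
General solution: y = e^(-3x)(C₁cos(5x) + C₂sin(5x))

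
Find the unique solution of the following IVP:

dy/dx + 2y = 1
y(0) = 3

General solution: y = 1/2 + Ce^(-2x)
Applying y(0) = 3: C = 3 - 1/2 = 5/2
Particular solution: y = 1/2 + (5/2)e^(-2x)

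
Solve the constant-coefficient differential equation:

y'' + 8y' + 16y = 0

Characteristic equation: r² + 8r + 16 = 0
Factored: (r + 4)² = 0
Repeated root: r = -4
General solution: y = (C₁ + C₂x)e^(-4x)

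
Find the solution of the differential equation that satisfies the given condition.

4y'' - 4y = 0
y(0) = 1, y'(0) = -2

General solution: y = C₁e^x + C₂e^(-x)
Applying ICs: C₁ = -1/2, C₂ = 3/2
Particular solution: y = -(1/2)e^x + (3/2)e^(-x)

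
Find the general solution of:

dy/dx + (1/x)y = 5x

Using integrating factor method:

General solution: y = (5/3)x^2 + C/x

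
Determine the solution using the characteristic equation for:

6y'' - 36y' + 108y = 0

Characteristic equation: 6r² - 36r + 108 = 0
Divide by 6: r² - 6r + 18 = 0
Roots: r = 3 ± 3i (complex conjugates)
General solution: y = e^(3x)(C₁cos(3x) + C₂sin(3x))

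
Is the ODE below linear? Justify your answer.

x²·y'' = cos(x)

Yes. Linear (y and its derivatives appear to the first power only, no products of y terms)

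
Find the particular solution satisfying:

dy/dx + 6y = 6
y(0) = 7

General solution: y = 1 + Ce^(-6x)
Applying y(0) = 7: C = 7 - 1 = 6
Particular solution: y = 1 + 6e^(-6x)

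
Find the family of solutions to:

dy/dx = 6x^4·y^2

Separating variables and integrating:
-1/y = 6x^5/5 + C

General solution: y^-1 = (-6/5)x^5 + C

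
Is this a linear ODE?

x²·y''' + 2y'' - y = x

Yes. Linear (y and its derivatives appear to the first power only, no products of y terms)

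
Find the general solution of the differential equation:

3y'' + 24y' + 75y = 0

Characteristic equation: 3r² + 24r + 75 = 0
Divide by 3: r² + 8r + 25 = 0
Roots: r = -4 ± 3i (complex conjugates)
General solution: y = e^(-4x)(C₁cos(3x) + C₂sin(3x))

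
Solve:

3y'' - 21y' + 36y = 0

Characteristic equation: 3r² - 21r + 36 = 0
Divide by 3: r² - 7r + 12 = 0
Roots: r = 3, 4 (distinct real)
General solution: y = C₁e^(3x) + C₂e^(4x)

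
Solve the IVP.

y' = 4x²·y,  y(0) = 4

General solution: y = Ce^(4x³/3)
Applying IC y(0) = 4:
Particular solution: y = 4e^(4x³/3)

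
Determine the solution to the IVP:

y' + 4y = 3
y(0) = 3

General solution: y = 3/4 + Ce^(-4x)
Applying y(0) = 3: C = 3 - 3/4 = 9/4
Particular solution: y = 3/4 + (9/4)e^(-4x)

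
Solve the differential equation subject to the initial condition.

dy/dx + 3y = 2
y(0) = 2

General solution: y = 2/3 + Ce^(-3x)
Applying y(0) = 2: C = 2 - 2/3 = 4/3
Particular solution: y = 2/3 + (4/3)e^(-3x)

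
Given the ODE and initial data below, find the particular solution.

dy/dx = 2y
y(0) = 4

General solution: y = Ce^(2x)
Applying IC y(0) = 4:
Particular solution: y = 4e^(2x)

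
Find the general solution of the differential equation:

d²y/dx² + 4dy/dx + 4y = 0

Characteristic equation: r² + 4r + 4 = 0
Factored: (r + 2)² = 0
Repeated root: r = -2
General solution: y = (C₁ + C₂x)e^(-2x)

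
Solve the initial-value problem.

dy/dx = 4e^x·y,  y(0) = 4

General solution: y = Ce^(4e^x)
Applying IC y(0) = 4:
Particular solution: y = 4e^(4(e^x - 1))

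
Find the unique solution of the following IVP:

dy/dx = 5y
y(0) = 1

General solution: y = Ce^(5x)
Applying IC y(0) = 1:
Particular solution: y = e^(5x)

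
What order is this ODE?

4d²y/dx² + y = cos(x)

The order is 2 (highest derivative is of order 2).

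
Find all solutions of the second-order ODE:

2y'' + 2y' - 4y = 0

Characteristic equation: 2r² + 2r - 4 = 0
Divide by 2: r² + r - 2 = 0
Roots: r = 1, -2 (distinct real)
General solution: y = C₁e^x + C₂e^(-2x)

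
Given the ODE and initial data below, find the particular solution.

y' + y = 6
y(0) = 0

General solution: y = 6 + Ce^(-x)
Applying y(0) = 0: C = 0 - 6 = -6
Particular solution: y = 6 - 6e^(-x)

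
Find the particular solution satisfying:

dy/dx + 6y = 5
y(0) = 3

General solution: y = 5/6 + Ce^(-6x)
Applying y(0) = 3: C = 3 - 5/6 = 13/6
Particular solution: y = 5/6 + (13/6)e^(-6x)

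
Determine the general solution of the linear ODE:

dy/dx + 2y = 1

Using integrating factor method:

General solution: y = 1/2 + Ce^(-2x)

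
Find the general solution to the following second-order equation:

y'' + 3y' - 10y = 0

Characteristic equation: r² + 3r - 10 = 0
Roots: r = 2, -5 (distinct real)
General solution: y = C₁e^(2x) + C₂e^(-5x)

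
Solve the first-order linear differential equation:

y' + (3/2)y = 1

Using integrating factor method:

General solution: y = 2/3 + Ce^(-3x/2)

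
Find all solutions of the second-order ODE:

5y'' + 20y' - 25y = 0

Characteristic equation: 5r² + 20r - 25 = 0
Divide by 5: r² + 4r - 5 = 0
Roots: r = 1, -5 (distinct real)
General solution: y = C₁e^x + C₂e^(-5x)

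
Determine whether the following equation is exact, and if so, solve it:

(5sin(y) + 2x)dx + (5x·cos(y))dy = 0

Verify exactness: ∂M/∂y = ∂N/∂x ✓
Find F(x,y) such that ∂F/∂x = M, ∂F/∂y = N
Solution: 5x·sin(y) + x² = C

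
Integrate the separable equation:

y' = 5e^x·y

Separating variables and integrating:
ln|y| = 5e^x + C

General solution: y = Ce^(5e^x)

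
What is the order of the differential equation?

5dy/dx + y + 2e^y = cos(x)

The order is 1 (highest derivative is of order 1).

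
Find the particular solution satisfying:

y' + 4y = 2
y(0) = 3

General solution: y = 1/2 + Ce^(-4x)
Applying y(0) = 3: C = 3 - 1/2 = 5/2
Particular solution: y = 1/2 + (5/2)e^(-4x)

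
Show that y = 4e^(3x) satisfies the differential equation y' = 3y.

Verification:
y = 4e^(3x)
y' = 12e^(3x)
3y = 12e^(3x)
y' = 3y ✓

Yes, it is a solution.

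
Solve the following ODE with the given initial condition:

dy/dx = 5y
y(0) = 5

General solution: y = Ce^(5x)
Applying IC y(0) = 5:
Particular solution: y = 5e^(5x)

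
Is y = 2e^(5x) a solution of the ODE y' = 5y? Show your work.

Verification:
y = 2e^(5x)
y' = 10e^(5x)
5y = 10e^(5x)
y' = 5y ✓

Yes, it is a solution.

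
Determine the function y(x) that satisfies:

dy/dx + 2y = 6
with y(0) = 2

General solution: y = 3 + Ce^(-2x)
Applying y(0) = 2: C = 2 - 3 = -1
Particular solution: y = 3 - e^(-2x)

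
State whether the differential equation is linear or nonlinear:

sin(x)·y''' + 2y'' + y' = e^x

Linear (y and its derivatives appear to the first power only, no products of y terms)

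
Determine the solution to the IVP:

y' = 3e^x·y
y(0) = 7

General solution: y = Ce^(3e^x)
Applying IC y(0) = 7:
Particular solution: y = 7e^(3(e^x - 1))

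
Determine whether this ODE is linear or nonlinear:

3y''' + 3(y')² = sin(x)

Nonlinear ((y')² term)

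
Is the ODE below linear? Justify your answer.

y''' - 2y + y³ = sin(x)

No. Nonlinear (y³ term)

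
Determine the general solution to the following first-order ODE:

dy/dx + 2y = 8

Using integrating factor method:

General solution: y = 4 + Ce^(-2x)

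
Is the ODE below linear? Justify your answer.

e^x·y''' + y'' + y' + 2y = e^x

Yes. Linear (y and its derivatives appear to the first power only, no products of y terms)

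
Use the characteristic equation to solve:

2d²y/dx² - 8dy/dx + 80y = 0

Characteristic equation: 2r² - 8r + 80 = 0
Divide by 2: r² - 4r + 40 = 0
Roots: r = 2 ± 6i (complex conjugates)
General solution: y = e^(2x)(C₁cos(6x) + C₂sin(6x))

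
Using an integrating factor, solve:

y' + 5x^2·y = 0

Using integrating factor method:

General solution: y = Ce^(-5x^3/3)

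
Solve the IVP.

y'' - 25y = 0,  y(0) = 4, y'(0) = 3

General solution: y = C₁e^(5x) + C₂e^(-5x)
Applying ICs: C₁ = 23/10, C₂ = 17/10
Particular solution: y = (23/10)e^(5x) + (17/10)e^(-5x)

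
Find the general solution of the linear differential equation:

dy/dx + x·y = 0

Using integrating factor method:

General solution: y = Ce^(-x^2/2)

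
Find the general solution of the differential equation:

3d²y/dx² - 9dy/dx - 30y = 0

Characteristic equation: 3r² - 9r - 30 = 0
Divide by 3: r² - 3r - 10 = 0
Roots: r = 5, -2 (distinct real)
General solution: y = C₁e^(5x) + C₂e^(-2x)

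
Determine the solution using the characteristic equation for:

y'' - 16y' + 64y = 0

Characteristic equation: r² - 16r + 64 = 0
Factored: (r - 8)² = 0
Repeated root: r = 8
General solution: y = (C₁ + C₂x)e^(8x)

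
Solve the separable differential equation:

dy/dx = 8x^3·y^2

Separating variables and integrating:
-1/y = 2x^4 + C

General solution: y^-1 = -2x^4 + C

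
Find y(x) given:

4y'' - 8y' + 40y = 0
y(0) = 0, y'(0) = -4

General solution: y = e^x(C₁cos(3x) + C₂sin(3x))
Complex roots r = 1 ± 3i
Applying ICs: C₁ = 0, C₂ = -4/3
Particular solution: y = e^x(-(4/3)sin(3x))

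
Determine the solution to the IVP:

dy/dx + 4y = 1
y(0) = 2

General solution: y = 1/4 + Ce^(-4x)
Applying y(0) = 2: C = 2 - 1/4 = 7/4
Particular solution: y = 1/4 + (7/4)e^(-4x)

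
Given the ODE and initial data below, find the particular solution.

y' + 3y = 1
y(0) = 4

General solution: y = 1/3 + Ce^(-3x)
Applying y(0) = 4: C = 4 - 1/3 = 11/3
Particular solution: y = 1/3 + (11/3)e^(-3x)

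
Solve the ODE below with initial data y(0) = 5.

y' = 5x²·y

General solution: y = Ce^(5x³/3)
Applying IC y(0) = 5:
Particular solution: y = 5e^(5x³/3)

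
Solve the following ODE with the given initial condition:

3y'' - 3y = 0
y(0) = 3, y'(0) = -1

General solution: y = C₁e^x + C₂e^(-x)
Applying ICs: C₁ = 1, C₂ = 2
Particular solution: y = e^x + 2e^(-x)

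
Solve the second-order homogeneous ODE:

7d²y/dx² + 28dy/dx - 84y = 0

Characteristic equation: 7r² + 28r - 84 = 0
Divide by 7: r² + 4r - 12 = 0
Roots: r = 2, -6 (distinct real)
General solution: y = C₁e^(2x) + C₂e^(-6x)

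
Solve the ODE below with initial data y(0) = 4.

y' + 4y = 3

General solution: y = 3/4 + Ce^(-4x)
Applying y(0) = 4: C = 4 - 3/4 = 13/4
Particular solution: y = 3/4 + (13/4)e^(-4x)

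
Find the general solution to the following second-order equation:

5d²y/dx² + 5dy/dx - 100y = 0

Characteristic equation: 5r² + 5r - 100 = 0
Divide by 5: r² + r - 20 = 0
Roots: r = 4, -5 (distinct real)
General solution: y = C₁e^(4x) + C₂e^(-5x)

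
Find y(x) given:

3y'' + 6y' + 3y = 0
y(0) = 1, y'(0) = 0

General solution: y = (C₁ + C₂x)e^(-x)
Repeated root r = -1
Applying ICs: C₁ = 1, C₂ = 1
Particular solution: y = (1 + x)e^(-x)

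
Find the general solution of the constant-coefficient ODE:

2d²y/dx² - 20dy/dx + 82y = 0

Characteristic equation: 2r² - 20r + 82 = 0
Divide by 2: r² - 10r + 41 = 0
Roots: r = 5 ± 4i (complex conjugates)
General solution: y = e^(5x)(C₁cos(4x) + C₂sin(4x))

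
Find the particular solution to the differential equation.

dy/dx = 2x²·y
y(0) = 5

General solution: y = Ce^(2x³/3)
Applying IC y(0) = 5:
Particular solution: y = 5e^(2x³/3)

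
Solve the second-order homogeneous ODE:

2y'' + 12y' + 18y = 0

Characteristic equation: 2r² + 12r + 18 = 0
Divide by 2: r² + 6r + 9 = 0
Factored: (r + 3)² = 0
Repeated root: r = -3
General solution: y = (C₁ + C₂x)e^(-3x)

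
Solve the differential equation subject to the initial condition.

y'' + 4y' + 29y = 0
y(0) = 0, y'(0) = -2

General solution: y = e^(-2x)(C₁cos(5x) + C₂sin(5x))
Complex roots r = -2 ± 5i
Applying ICs: C₁ = 0, C₂ = -2/5
Particular solution: y = e^(-2x)(-(2/5)sin(5x))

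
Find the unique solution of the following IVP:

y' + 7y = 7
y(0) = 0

General solution: y = 1 + Ce^(-7x)
Applying y(0) = 0: C = 0 - 1 = -1
Particular solution: y = 1 - e^(-7x)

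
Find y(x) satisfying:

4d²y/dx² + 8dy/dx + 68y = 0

Characteristic equation: 4r² + 8r + 68 = 0
Divide by 4: r² + 2r + 17 = 0
Roots: r = -1 ± 4i (complex conjugates)
General solution: y = e^(-x)(C₁cos(4x) + C₂sin(4x))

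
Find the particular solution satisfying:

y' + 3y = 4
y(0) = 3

General solution: y = 4/3 + Ce^(-3x)
Applying y(0) = 3: C = 3 - 4/3 = 5/3
Particular solution: y = 4/3 + (5/3)e^(-3x)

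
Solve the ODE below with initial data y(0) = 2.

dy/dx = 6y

General solution: y = Ce^(6x)
Applying IC y(0) = 2:
Particular solution: y = 2e^(6x)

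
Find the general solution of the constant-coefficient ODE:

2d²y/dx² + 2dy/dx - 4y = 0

Characteristic equation: 2r² + 2r - 4 = 0
Divide by 2: r² + r - 2 = 0
Roots: r = 1, -2 (distinct real)
General solution: y = C₁e^x + C₂e^(-2x)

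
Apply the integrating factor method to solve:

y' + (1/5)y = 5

Using integrating factor method:

General solution: y = 25 + Ce^(-x/5)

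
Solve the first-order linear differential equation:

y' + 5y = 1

Using integrating factor method:

General solution: y = 1/5 + Ce^(-5x)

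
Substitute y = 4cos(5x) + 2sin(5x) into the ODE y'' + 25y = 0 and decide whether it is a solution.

Verification:
y'' = -100cos(5x) - 50sin(5x)
y'' + 25y = 0 ✓

Yes, it is a solution.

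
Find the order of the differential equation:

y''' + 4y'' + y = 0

The order is 3 (highest derivative is of order 3).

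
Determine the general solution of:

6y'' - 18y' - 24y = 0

Characteristic equation: 6r² - 18r - 24 = 0
Divide by 6: r² - 3r - 4 = 0
Roots: r = 4, -1 (distinct real)
General solution: y = C₁e^(4x) + C₂e^(-x)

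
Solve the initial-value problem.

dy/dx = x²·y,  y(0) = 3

General solution: y = Ce^(x³/3)
Applying IC y(0) = 3:
Particular solution: y = 3e^(x³/3)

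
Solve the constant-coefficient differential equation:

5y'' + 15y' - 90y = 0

Characteristic equation: 5r² + 15r - 90 = 0
Divide by 5: r² + 3r - 18 = 0
Roots: r = 3, -6 (distinct real)
General solution: y = C₁e^(3x) + C₂e^(-6x)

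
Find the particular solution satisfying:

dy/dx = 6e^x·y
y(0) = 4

General solution: y = Ce^(6e^x)
Applying IC y(0) = 4:
Particular solution: y = 4e^(6(e^x - 1))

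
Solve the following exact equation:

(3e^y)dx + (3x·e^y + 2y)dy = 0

Verify exactness: ∂M/∂y = ∂N/∂x ✓
Find F(x,y) such that ∂F/∂x = M, ∂F/∂y = N
Solution: 3x·e^y + y² = C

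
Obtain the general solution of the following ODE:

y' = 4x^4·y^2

Separating variables and integrating:
-1/y = 4x^5/5 + C

General solution: y^-1 = (-4/5)x^5 + C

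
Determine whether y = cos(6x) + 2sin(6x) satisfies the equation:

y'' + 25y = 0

Verification:
y'' = -36cos(6x) - 72sin(6x)
y'' + 25y ≠ 0 (frequency mismatch: got 36 instead of 25)

No, it is not a solution.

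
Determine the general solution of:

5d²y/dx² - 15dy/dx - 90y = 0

Characteristic equation: 5r² - 15r - 90 = 0
Divide by 5: r² - 3r - 18 = 0
Roots: r = 6, -3 (distinct real)
General solution: y = C₁e^(6x) + C₂e^(-3x)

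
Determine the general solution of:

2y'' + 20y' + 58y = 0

Characteristic equation: 2r² + 20r + 58 = 0
Divide by 2: r² + 10r + 29 = 0
Roots: r = -5 ± 2i (complex conjugates)
General solution: y = e^(-5x)(C₁cos(2x) + C₂sin(2x))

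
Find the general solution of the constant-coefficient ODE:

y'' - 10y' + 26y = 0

Characteristic equation: r² - 10r + 26 = 0
Roots: r = 5 ± i (complex conjugates)
General solution: y = e^(5x)(C₁cos(x) + C₂sin(x))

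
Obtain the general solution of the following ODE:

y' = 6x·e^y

Separating variables and integrating:
-e^(-y) = 3x² + C

General solution: y = -ln(C - 3x²)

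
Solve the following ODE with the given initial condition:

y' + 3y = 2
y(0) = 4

General solution: y = 2/3 + Ce^(-3x)
Applying y(0) = 4: C = 4 - 2/3 = 10/3
Particular solution: y = 2/3 + (10/3)e^(-3x)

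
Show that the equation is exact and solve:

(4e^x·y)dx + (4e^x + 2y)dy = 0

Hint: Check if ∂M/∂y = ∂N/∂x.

Verify exactness: ∂M/∂y = ∂N/∂x ✓
Find F(x,y) such that ∂F/∂x = M, ∂F/∂y = N
Solution: 4e^x·y + y² = C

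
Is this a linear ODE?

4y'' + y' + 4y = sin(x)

Yes. Linear (y and its derivatives appear to the first power only, no products of y terms)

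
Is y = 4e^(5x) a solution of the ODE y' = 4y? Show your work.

Verification:
y = 4e^(5x)
y' = 20e^(5x)
But 4y = 16e^(5x)
y' ≠ 4y — the derivative does not match

No, it is not a solution.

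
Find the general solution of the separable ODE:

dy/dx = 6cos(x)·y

Separating variables and integrating:
ln|y| = 6sin(x) + C

General solution: y = Ce^(6sin(x))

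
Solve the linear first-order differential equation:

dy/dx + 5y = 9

Using integrating factor method:

General solution: y = 9/5 + Ce^(-5x)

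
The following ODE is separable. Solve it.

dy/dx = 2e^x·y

Separating variables and integrating:
ln|y| = 2e^x + C

General solution: y = Ce^(2e^x)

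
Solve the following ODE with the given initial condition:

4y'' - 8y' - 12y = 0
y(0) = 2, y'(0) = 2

General solution: y = C₁e^(3x) + C₂e^(-x)
Applying ICs: C₁ = 1, C₂ = 1
Particular solution: y = e^(3x) + e^(-x)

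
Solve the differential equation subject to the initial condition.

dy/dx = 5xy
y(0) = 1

General solution: y = Ce^(5x²/2)
Applying IC y(0) = 1:
Particular solution: y = e^(5x²/2)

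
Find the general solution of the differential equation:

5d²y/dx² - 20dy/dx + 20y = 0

Characteristic equation: 5r² - 20r + 20 = 0
Divide by 5: r² - 4r + 4 = 0
Factored: (r - 2)² = 0
Repeated root: r = 2
General solution: y = (C₁ + C₂x)e^(2x)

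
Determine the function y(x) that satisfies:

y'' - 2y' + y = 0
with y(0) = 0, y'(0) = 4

General solution: y = (C₁ + C₂x)e^x
Repeated root r = 1
Applying ICs: C₁ = 0, C₂ = 4
Particular solution: y = 4xe^x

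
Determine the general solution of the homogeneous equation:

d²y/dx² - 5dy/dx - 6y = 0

Characteristic equation: r² - 5r - 6 = 0
Roots: r = 6, -1 (distinct real)
General solution: y = C₁e^(6x) + C₂e^(-x)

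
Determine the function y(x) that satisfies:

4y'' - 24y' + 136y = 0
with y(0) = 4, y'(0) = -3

General solution: y = e^(3x)(C₁cos(5x) + C₂sin(5x))
Complex roots r = 3 ± 5i
Applying ICs: C₁ = 4, C₂ = -3
Particular solution: y = e^(3x)(4cos(5x) - 3sin(5x))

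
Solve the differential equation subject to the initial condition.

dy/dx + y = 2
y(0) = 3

General solution: y = 2 + Ce^(-x)
Applying y(0) = 3: C = 3 - 2 = 1
Particular solution: y = 2 + e^(-x)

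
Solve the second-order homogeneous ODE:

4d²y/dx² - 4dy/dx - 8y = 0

Characteristic equation: 4r² - 4r - 8 = 0
Divide by 4: r² - r - 2 = 0
Roots: r = 2, -1 (distinct real)
General solution: y = C₁e^(2x) + C₂e^(-x)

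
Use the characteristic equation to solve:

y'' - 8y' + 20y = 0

Characteristic equation: r² - 8r + 20 = 0
Roots: r = 4 ± 2i (complex conjugates)
General solution: y = e^(4x)(C₁cos(2x) + C₂sin(2x))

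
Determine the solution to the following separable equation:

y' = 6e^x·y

Separating variables and integrating:
ln|y| = 6e^x + C

General solution: y = Ce^(6e^x)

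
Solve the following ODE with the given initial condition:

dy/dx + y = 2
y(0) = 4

General solution: y = 2 + Ce^(-x)
Applying y(0) = 4: C = 4 - 2 = 2
Particular solution: y = 2 + 2e^(-x)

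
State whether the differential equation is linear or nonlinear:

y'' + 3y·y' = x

Nonlinear (product y·y')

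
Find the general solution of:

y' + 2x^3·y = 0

Using integrating factor method:

General solution: y = Ce^(-x^4/2)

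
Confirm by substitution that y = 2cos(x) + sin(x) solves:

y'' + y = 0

Verification:
y'' = -2cos(x) - sin(x)
y'' + y = 0 ✓

Yes, it is a solution.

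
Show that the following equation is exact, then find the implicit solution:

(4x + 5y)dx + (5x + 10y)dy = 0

Verify exactness: ∂M/∂y = ∂N/∂x ✓
Find F(x,y) such that ∂F/∂x = M, ∂F/∂y = N
Solution: 2x² + 5xy + 5y² = C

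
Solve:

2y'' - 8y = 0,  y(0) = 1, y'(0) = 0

General solution: y = C₁e^(2x) + C₂e^(-2x)
Applying ICs: C₁ = 1/2, C₂ = 1/2
Particular solution: y = (1/2)e^(2x) + (1/2)e^(-2x)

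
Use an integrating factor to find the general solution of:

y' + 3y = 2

Using integrating factor method:

General solution: y = 2/3 + Ce^(-3x)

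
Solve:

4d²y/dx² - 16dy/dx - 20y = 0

Characteristic equation: 4r² - 16r - 20 = 0
Divide by 4: r² - 4r - 5 = 0
Roots: r = 5, -1 (distinct real)
General solution: y = C₁e^(5x) + C₂e^(-x)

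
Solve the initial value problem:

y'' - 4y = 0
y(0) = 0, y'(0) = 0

General solution: y = C₁e^(2x) + C₂e^(-2x)
Applying ICs: C₁ = 0, C₂ = 0
Particular solution: y = 0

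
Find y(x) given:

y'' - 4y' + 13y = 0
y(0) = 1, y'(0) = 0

General solution: y = e^(2x)(C₁cos(3x) + C₂sin(3x))
Complex roots r = 2 ± 3i
Applying ICs: C₁ = 1, C₂ = -2/3
Particular solution: y = e^(2x)(cos(3x) - (2/3)sin(3x))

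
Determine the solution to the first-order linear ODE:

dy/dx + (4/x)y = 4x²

Using integrating factor method:

General solution: y = (4/7)x^3 + Cx^(-4)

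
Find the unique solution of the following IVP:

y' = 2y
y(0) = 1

General solution: y = Ce^(2x)
Applying IC y(0) = 1:
Particular solution: y = e^(2x)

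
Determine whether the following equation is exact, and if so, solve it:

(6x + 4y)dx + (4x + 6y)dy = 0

Verify exactness: ∂M/∂y = ∂N/∂x ✓
Find F(x,y) such that ∂F/∂x = M, ∂F/∂y = N
Solution: 3x² + 4xy + 3y² = C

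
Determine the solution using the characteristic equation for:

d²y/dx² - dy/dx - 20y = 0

Characteristic equation: r² - r - 20 = 0
Roots: r = 5, -4 (distinct real)
General solution: y = C₁e^(5x) + C₂e^(-4x)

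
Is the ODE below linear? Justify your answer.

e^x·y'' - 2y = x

Yes. Linear (y and its derivatives appear to the first power only, no products of y terms)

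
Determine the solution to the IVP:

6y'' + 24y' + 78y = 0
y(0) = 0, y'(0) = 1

General solution: y = e^(-2x)(C₁cos(3x) + C₂sin(3x))
Complex roots r = -2 ± 3i
Applying ICs: C₁ = 0, C₂ = 1/3
Particular solution: y = e^(-2x)((1/3)sin(3x))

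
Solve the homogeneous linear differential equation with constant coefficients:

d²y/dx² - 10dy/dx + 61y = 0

Characteristic equation: r² - 10r + 61 = 0
Roots: r = 5 ± 6i (complex conjugates)
General solution: y = e^(5x)(C₁cos(6x) + C₂sin(6x))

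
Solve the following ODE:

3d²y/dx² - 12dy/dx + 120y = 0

Characteristic equation: 3r² - 12r + 120 = 0
Divide by 3: r² - 4r + 40 = 0
Roots: r = 2 ± 6i (complex conjugates)
General solution: y = e^(2x)(C₁cos(6x) + C₂sin(6x))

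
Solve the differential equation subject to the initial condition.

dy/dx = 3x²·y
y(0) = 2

General solution: y = Ce^(x³)
Applying IC y(0) = 2:
Particular solution: y = 2e^(x³)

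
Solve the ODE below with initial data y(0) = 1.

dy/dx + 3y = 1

General solution: y = 1/3 + Ce^(-3x)
Applying y(0) = 1: C = 1 - 1/3 = 2/3
Particular solution: y = 1/3 + (2/3)e^(-3x)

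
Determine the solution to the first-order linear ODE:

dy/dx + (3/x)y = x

Using integrating factor method:

General solution: y = (1/5)x^2 + Cx^(-3)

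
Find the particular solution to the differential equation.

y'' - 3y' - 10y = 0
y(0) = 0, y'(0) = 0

General solution: y = C₁e^(5x) + C₂e^(-2x)
Applying ICs: C₁ = 0, C₂ = 0
Particular solution: y = 0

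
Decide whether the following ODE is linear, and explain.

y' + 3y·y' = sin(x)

Nonlinear (product y·y')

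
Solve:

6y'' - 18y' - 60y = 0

Characteristic equation: 6r² - 18r - 60 = 0
Divide by 6: r² - 3r - 10 = 0
Roots: r = 5, -2 (distinct real)
General solution: y = C₁e^(5x) + C₂e^(-2x)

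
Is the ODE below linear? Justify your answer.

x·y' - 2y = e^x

Yes. Linear (y and its derivatives appear to the first power only, no products of y terms)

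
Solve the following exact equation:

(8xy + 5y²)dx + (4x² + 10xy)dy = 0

Verify exactness: ∂M/∂y = ∂N/∂x ✓
Find F(x,y) such that ∂F/∂x = M, ∂F/∂y = N
Solution: 4x²y + 5xy² = C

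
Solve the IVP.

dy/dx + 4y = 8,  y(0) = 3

General solution: y = 2 + Ce^(-4x)
Applying y(0) = 3: C = 3 - 2 = 1
Particular solution: y = 2 + e^(-4x)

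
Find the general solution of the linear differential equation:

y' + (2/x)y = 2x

Using integrating factor method:

General solution: y = (1/2)x^2 + Cx^(-2)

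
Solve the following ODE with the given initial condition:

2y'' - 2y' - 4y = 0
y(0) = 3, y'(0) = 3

General solution: y = C₁e^(2x) + C₂e^(-x)
Applying ICs: C₁ = 2, C₂ = 1
Particular solution: y = 2e^(2x) + e^(-x)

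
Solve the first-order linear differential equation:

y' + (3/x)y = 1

Using integrating factor method:

General solution: y = (1/4)x + Cx^(-3)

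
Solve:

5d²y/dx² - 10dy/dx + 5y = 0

Characteristic equation: 5r² - 10r + 5 = 0
Divide by 5: r² - 2r + 1 = 0
Factored: (r - 1)² = 0
Repeated root: r = 1
General solution: y = (C₁ + C₂x)e^x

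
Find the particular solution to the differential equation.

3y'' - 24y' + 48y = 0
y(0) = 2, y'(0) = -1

General solution: y = (C₁ + C₂x)e^(4x)
Repeated root r = 4
Applying ICs: C₁ = 2, C₂ = -9
Particular solution: y = (2 - 9x)e^(4x)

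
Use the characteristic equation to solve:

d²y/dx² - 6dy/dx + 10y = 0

Characteristic equation: r² - 6r + 10 = 0
Roots: r = 3 ± i (complex conjugates)
General solution: y = e^(3x)(C₁cos(x) + C₂sin(x))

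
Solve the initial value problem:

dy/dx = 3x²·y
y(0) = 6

General solution: y = Ce^(x³)
Applying IC y(0) = 6:
Particular solution: y = 6e^(x³)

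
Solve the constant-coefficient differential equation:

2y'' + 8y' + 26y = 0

Characteristic equation: 2r² + 8r + 26 = 0
Divide by 2: r² + 4r + 13 = 0
Roots: r = -2 ± 3i (complex conjugates)
General solution: y = e^(-2x)(C₁cos(3x) + C₂sin(3x))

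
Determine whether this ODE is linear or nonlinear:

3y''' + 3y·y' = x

Nonlinear (product y·y')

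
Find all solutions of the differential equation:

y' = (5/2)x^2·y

Separating variables and integrating:
ln|y| = 5x^3/6 + C

General solution: y = Ce^(5x^3/6)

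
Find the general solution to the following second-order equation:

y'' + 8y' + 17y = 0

Characteristic equation: r² + 8r + 17 = 0
Roots: r = -4 ± i (complex conjugates)
General solution: y = e^(-4x)(C₁cos(x) + C₂sin(x))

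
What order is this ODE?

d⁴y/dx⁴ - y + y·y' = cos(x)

The order is 4 (highest derivative is of order 4).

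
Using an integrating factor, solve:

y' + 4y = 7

Using integrating factor method:

General solution: y = 7/4 + Ce^(-4x)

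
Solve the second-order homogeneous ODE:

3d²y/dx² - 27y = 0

Characteristic equation: 3r² - 27 = 0
Divide by 3: r² - 9 = 0
Roots: r = 3, -3 (distinct real)
General solution: y = C₁e^(3x) + C₂e^(-3x)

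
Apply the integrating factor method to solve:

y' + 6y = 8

Using integrating factor method:

General solution: y = 4/3 + Ce^(-6x)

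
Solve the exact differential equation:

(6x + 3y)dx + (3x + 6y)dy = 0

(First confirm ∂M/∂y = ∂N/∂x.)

Verify exactness: ∂M/∂y = ∂N/∂x ✓
Find F(x,y) such that ∂F/∂x = M, ∂F/∂y = N
Solution: 3x² + 3xy + 3y² = C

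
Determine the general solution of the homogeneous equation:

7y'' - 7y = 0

Characteristic equation: 7r² - 7 = 0
Divide by 7: r² - 1 = 0
Roots: r = 1, -1 (distinct real)
General solution: y = C₁e^x + C₂e^(-x)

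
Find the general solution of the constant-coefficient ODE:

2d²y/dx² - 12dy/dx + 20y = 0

Characteristic equation: 2r² - 12r + 20 = 0
Divide by 2: r² - 6r + 10 = 0
Roots: r = 3 ± i (complex conjugates)
General solution: y = e^(3x)(C₁cos(x) + C₂sin(x))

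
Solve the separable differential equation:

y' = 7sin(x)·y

Separating variables and integrating:
ln|y| = -7cos(x) + C

General solution: y = Ce^(-7cos(x))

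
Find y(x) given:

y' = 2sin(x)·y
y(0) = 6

General solution: y = Ce^(-2cos(x))
Applying IC y(0) = 6:
Particular solution: y = 6e^(2(1-cos(x)))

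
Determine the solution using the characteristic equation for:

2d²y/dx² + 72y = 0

Characteristic equation: 2r² + 72 = 0
Divide by 2: r² + 36 = 0
Roots: r = ±6i (complex conjugates)
General solution: y = C₁cos(6x) + C₂sin(6x)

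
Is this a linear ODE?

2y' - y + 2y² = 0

No. Nonlinear (y² term)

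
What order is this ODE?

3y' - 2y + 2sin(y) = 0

The order is 1 (highest derivative is of order 1).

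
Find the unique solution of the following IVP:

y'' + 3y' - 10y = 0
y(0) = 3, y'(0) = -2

General solution: y = C₁e^(2x) + C₂e^(-5x)
Applying ICs: C₁ = 13/7, C₂ = 8/7
Particular solution: y = (13/7)e^(2x) + (8/7)e^(-5x)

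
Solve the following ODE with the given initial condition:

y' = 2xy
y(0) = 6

General solution: y = Ce^(x²)
Applying IC y(0) = 6:
Particular solution: y = 6e^(x²)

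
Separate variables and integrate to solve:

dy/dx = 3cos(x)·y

Separating variables and integrating:
ln|y| = 3sin(x) + C

General solution: y = Ce^(3sin(x))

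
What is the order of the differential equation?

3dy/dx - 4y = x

The order is 1 (highest derivative is of order 1).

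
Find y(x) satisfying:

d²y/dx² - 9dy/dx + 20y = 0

Characteristic equation: r² - 9r + 20 = 0
Roots: r = 5, 4 (distinct real)
General solution: y = C₁e^(5x) + C₂e^(4x)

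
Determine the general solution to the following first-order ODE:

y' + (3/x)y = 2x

Using integrating factor method:

General solution: y = (2/5)x^2 + Cx^(-3)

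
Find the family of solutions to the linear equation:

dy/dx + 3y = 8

Using integrating factor method:

General solution: y = 8/3 + Ce^(-3x)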